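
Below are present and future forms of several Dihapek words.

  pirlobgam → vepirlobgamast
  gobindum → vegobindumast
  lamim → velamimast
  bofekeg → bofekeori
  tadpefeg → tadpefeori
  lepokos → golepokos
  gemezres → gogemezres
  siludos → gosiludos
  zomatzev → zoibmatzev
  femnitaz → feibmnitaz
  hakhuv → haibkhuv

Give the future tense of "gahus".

gogahus

bofekeg and gemezres both have last vowel 'e' yet inflect differently (bofekeori, gogemezres), so the last vowel is not what conditions the rule; the final letter is.
"gahus" ends in -s. The stems ending in -s (lepokos → golepokos, gemezres → gogemezres, siludos → gosiludos) add the prefix go-.
The other patterns: stems ending in -m add ve- … -ast around the stem; stems ending in -g drop the final letter and add -ori; stems ending in -v or -z insert -ib- after the first vowel.
So gahus → gogahus.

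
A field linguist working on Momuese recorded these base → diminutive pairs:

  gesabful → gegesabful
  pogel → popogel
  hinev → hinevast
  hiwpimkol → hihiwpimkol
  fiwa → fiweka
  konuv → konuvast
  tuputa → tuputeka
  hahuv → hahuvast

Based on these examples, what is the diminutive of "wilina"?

hahuv and gesabful both have last vowel 'u' yet inflect differently (hahuvast, gegesabful), so the last vowel is not what conditions the rule; the final letter is.
"wilina" ends in -a. The stems ending in -a (fiwa → fiweka, tuputa → tuputeka) drop the final letter and add -eka.
So wilina → wilineka.

wilineka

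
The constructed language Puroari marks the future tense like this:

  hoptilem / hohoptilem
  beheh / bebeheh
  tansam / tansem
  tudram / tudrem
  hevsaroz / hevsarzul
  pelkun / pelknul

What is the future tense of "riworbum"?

hoptilem and tansam both end in -m yet inflect differently (hohoptilem, tansem), so the final letter is not what conditions the rule; the last vowel is.
"riworbum" has last vowel 'u'. The one such stem in the data (pelkun → pelknul) deletes the last vowel and adds -ul (as does hevsaroz), so the same rule applies.
The other patterns: stems whose last vowel is 'e' repeat the first consonant+vowel as a prefix; stems whose last vowel is 'a' change the last vowel to 'e'.
So riworbum → riworbmul.

riworbmul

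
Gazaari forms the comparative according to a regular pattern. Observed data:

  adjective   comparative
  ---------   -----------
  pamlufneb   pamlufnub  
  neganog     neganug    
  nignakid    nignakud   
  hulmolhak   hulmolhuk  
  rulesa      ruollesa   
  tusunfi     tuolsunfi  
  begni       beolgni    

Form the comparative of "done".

"done" ends in a vowel. The stems ending in a vowel (rulesa → ruollesa, tusunfi → tuolsunfi, begni → beolgni) insert -ol- after the first vowel.
So done → doolne.

doolne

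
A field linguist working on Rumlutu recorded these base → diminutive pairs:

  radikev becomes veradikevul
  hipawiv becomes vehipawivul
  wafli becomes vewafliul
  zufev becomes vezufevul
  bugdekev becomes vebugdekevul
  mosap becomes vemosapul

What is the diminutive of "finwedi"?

Every pair shown (radikev → veradikevul, hipawiv → vehipawivul, wafli → vewafliul, …) follows the same rule: add ve- … -ul around the stem.
So finwedi → vefinwediul.

vefinwediul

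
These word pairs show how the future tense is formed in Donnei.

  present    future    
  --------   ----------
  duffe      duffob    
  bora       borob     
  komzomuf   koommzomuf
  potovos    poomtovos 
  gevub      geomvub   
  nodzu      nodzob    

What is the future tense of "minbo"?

nodzu and gevub both have last vowel 'u' yet inflect differently (nodzob, geomvub), so the last vowel is not what conditions the rule; whether the stem ends in a vowel or a consonant is.
"minbo" ends in a vowel. The stems ending in a vowel (nodzu → nodzob, bora → borob, duffe → duffob) drop the final letter and add -ob.
The other pattern: stems ending in a consonant insert -om- after the first vowel.
So minbo → minbob.

minbob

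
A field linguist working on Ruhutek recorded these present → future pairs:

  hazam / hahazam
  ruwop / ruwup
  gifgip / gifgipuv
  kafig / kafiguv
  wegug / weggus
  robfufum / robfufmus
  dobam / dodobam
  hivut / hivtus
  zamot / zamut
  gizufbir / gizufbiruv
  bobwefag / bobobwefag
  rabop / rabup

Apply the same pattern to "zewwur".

robfufum and hazam both end in -m yet inflect differently (robfufmus, hahazam), so the final letter is not what conditions the rule; the last vowel is.
"zewwur" has last vowel 'u'. The stems whose last vowel is 'u' (robfufum → robfufmus, hivut → hivtus, wegug → weggus) delete the last vowel and add -us.
The other patterns: stems whose last vowel is 'a' repeat the first consonant+vowel as a prefix; stems whose last vowel is 'i' add -uv; stems whose last vowel is 'o' change the last vowel to 'u'.
So zewwur → zewwrus.

zewwrus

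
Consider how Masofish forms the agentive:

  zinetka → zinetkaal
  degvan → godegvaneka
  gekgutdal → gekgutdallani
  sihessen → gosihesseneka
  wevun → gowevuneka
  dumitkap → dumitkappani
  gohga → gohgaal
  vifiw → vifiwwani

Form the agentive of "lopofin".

golopofineka

degvan and gohga both have last vowel 'a' yet inflect differently (godegvaneka, gohgaal), so the last vowel is not what conditions the rule; the final letter is.
"lopofin" ends in -n. The stems ending in -n (sihessen → gosihesseneka, degvan → godegvaneka, wevun → gowevuneka) add go- … -eka around the stem.
So lopofin → golopofineka.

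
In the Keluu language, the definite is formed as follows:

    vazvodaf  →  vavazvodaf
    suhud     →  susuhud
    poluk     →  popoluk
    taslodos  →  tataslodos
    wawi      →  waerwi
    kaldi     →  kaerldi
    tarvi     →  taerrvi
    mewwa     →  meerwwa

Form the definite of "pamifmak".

vazvodaf and mewwa both have last vowel 'a' yet inflect differently (vavazvodaf, meerwwa), so the last vowel is not what conditions the rule; whether the stem ends in a vowel or a consonant is.
"pamifmak" ends in a consonant. The stems ending in a consonant (vazvodaf → vavazvodaf, suhud → susuhud, poluk → popoluk) repeat the first consonant+vowel as a prefix.
So pamifmak → papamifmak.

papamifmak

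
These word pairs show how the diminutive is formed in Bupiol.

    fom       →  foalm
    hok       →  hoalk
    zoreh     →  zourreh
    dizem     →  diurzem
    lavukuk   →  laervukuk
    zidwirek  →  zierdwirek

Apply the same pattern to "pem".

pealm

fom and dizem both end in -m yet inflect differently (foalm, diurzem), so the final letter is not what conditions the rule; the number of vowels is.
"pem" has 1 vowel. The stems with 1 vowel (fom → foalm, hok → hoalk) insert -al- after the first vowel.
The other patterns: stems with 2 vowels insert -ur- after the first vowel; stems with 3 vowels insert -er- after the first vowel.
So pem → pealm.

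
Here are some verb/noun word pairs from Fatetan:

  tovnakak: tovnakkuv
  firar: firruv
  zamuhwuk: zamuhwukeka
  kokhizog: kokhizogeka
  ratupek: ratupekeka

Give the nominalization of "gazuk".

gazukeka

tovnakak and zamuhwuk both end in -k yet inflect differently (tovnakkuv, zamuhwukeka), so the final letter is not what conditions the rule; the last vowel is.
"gazuk" has last vowel 'u'. The one such stem in the data (zamuhwuk → zamuhwukeka) adds -eka, so the same rule applies.
The other pattern: stems whose last vowel is 'a' delete the last vowel and add -uv.
So gazuk → gazukeka.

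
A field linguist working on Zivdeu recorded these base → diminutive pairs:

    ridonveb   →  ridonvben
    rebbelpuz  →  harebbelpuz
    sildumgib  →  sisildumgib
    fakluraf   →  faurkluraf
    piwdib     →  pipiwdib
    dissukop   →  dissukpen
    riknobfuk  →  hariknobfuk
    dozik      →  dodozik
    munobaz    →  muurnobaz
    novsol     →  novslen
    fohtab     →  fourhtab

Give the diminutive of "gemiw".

fohtab and ridonveb both end in -b yet inflect differently (fourhtab, ridonvben), so the final letter is not what conditions the rule; the last vowel is.
"gemiw" has last vowel 'i'. The stems whose last vowel is 'i' (piwdib → pipiwdib, sildumgib → sisildumgib, dozik → dodozik) repeat the first consonant+vowel as a prefix.
So gemiw → gegemiw.

gegemiw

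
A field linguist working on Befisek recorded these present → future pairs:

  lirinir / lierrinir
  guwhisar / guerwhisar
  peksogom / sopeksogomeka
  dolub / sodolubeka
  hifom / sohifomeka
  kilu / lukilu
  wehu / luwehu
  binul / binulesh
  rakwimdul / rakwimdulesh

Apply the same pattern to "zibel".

dolub and kilu both have last vowel 'u' yet inflect differently (sodolubeka, lukilu), so the last vowel is not what conditions the rule; the final letter is.
"zibel" ends in -l. The stems ending in -l (binul → binulesh, rakwimdul → rakwimdulesh) add -esh.
So zibel → zibelesh.

zibelesh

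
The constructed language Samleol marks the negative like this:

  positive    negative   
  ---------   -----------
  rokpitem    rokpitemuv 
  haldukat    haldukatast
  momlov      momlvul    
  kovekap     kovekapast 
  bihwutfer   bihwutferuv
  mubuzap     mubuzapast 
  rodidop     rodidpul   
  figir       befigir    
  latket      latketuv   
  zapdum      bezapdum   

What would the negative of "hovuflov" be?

haldukat and latket both end in -t yet inflect differently (haldukatast, latketuv), so the final letter is not what conditions the rule; the last vowel is.
"hovuflov" has last vowel 'o'. The stems whose last vowel is 'o' (momlov → momlvul, rodidop → rodidpul) delete the last vowel and add -ul.
The other patterns: stems whose last vowel is 'a' add -ast; stems whose last vowel is 'e' add -uv; stems whose last vowel is 'i' or 'u' add the prefix be-.
So hovuflov → hovuflvul.

hovuflvul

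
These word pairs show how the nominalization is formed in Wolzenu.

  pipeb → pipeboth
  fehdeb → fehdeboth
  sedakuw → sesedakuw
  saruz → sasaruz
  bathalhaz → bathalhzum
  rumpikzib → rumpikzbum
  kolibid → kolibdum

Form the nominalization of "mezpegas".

"mezpegas" has last vowel 'a'. The one such stem in the data (bathalhaz → bathalhzum) deletes the last vowel and adds -um (as do rumpikzib, kolibid), so the same rule applies.
The other patterns: stems whose last vowel is 'e' add -oth; stems whose last vowel is 'u' repeat the first consonant+vowel as a prefix.
So mezpegas → mezpegsum.

mezpegsum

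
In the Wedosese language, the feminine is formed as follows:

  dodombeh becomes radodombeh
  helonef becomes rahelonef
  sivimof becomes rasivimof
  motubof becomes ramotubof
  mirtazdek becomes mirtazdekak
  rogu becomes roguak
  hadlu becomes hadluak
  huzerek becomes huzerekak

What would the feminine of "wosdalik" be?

wosdalikak

dodombeh and mirtazdek both have last vowel 'e' yet inflect differently (radodombeh, mirtazdekak), so the last vowel is not what conditions the rule; the final letter is.
"wosdalik" ends in -k. The stems ending in -k (mirtazdek → mirtazdekak, huzerek → huzerekak) add -ak.
So wosdalik → wosdalikak.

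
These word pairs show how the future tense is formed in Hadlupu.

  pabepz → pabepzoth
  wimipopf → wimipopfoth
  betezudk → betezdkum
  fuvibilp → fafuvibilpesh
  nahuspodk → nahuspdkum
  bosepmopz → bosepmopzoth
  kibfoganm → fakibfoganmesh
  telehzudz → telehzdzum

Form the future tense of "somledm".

telehzudz and bosepmopz both end in -z yet inflect differently (telehzdzum, bosepmopzoth), so the final letter is not what conditions the rule; the second-to-last letter is.
"somledm" has second-to-last letter 'd'. The stems whose second-to-last letter is 'd' (nahuspodk → nahuspdkum, betezudk → betezdkum, telehzudz → telehzdzum) delete the last vowel and add -um.
The other patterns: stems whose second-to-last letter is 'p' add -oth; stems whose second-to-last letter is 'l' or 'n' add fa- … -esh around the stem.
So somledm → somldmum.

somldmum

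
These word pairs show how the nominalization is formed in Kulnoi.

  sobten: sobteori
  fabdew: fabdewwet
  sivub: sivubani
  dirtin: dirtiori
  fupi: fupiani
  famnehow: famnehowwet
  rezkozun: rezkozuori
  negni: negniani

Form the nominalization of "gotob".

gotobani

sobten and fabdew both have last vowel 'e' yet inflect differently (sobteori, fabdewwet), so the last vowel is not what conditions the rule; the final letter is.
"gotob" ends in -b. The one such stem in the data (sivub → sivubani) adds -ani, so the same rule applies.
The other patterns: stems ending in -n drop the final letter and add -ori; stems ending in -w double the final consonant and add -et.
So gotob → gotobani.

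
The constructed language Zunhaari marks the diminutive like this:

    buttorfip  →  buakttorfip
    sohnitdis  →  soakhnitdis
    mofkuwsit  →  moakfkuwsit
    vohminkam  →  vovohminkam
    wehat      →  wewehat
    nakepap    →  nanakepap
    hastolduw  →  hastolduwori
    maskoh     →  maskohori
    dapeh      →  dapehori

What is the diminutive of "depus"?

depusori

mofkuwsit and wehat both end in -t yet inflect differently (moakfkuwsit, wewehat), so the final letter is not what conditions the rule; the last vowel is.
"depus" has last vowel 'u'. The one such stem in the data (hastolduw → hastolduwori) adds -ori, so the same rule applies.
So depus → depusori.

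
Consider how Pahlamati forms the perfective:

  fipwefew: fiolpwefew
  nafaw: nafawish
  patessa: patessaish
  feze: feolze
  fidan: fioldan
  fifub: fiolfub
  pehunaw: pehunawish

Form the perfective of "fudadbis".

fuoldadbis

fipwefew and pehunaw both end in -w yet inflect differently (fiolpwefew, pehunawish), so the final letter is not what conditions the rule; the first letter is.
"fudadbis" begins with f-. The stems beginning with f- (feze → feolze, fifub → fiolfub, fidan → fioldan) insert -ol- after the first vowel.
So fudadbis → fuoldadbis.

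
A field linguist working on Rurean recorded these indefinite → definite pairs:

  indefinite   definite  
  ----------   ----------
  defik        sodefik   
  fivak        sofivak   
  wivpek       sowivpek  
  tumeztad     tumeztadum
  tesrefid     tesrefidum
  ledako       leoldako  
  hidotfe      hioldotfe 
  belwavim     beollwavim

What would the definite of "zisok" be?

fivak and tumeztad both have last vowel 'a' yet inflect differently (sofivak, tumeztadum), so the last vowel is not what conditions the rule; the final letter is.
"zisok" ends in -k. The stems ending in -k (defik → sodefik, fivak → sofivak, wivpek → sowivpek) add the prefix so-.
So zisok → sozisok.

sozisok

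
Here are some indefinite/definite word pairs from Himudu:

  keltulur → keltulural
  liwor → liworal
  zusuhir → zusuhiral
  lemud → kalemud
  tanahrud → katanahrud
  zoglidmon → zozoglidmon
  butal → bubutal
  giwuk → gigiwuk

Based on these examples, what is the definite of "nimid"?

kanimid

"nimid" ends in -d. The stems ending in -d (lemud → kalemud, tanahrud → katanahrud) add the prefix ka-.
So nimid → kanimid.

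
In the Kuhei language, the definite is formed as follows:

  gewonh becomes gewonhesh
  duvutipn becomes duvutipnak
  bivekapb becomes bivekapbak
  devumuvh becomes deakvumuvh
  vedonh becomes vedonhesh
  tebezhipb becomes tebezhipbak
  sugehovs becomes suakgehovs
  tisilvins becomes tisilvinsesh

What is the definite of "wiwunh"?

"wiwunh" has second-to-last letter 'n'. The stems whose second-to-last letter is 'n' (vedonh → vedonhesh, gewonh → gewonhesh, tisilvins → tisilvinsesh) add -esh.
So wiwunh → wiwunhesh.

wiwunhesh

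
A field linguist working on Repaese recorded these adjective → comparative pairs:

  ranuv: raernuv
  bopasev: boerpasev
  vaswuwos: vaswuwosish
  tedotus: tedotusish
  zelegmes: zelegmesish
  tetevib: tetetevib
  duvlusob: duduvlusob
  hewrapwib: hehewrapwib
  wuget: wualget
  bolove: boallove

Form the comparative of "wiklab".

"wiklab" ends in -b. The stems ending in -b (tetevib → tetetevib, duvlusob → duduvlusob, hewrapwib → hehewrapwib) repeat the first consonant+vowel as a prefix.
So wiklab → wiwiklab.

wiwiklab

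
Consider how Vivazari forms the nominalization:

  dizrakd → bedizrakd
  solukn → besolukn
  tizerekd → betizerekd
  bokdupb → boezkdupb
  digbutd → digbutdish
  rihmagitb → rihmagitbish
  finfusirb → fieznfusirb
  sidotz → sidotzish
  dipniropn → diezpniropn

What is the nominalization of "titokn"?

tizerekd and digbutd both end in -d yet inflect differently (betizerekd, digbutdish), so the final letter is not what conditions the rule; the second-to-last letter is.
"titokn" has second-to-last letter 'k'. The stems whose second-to-last letter is 'k' (tizerekd → betizerekd, solukn → besolukn, dizrakd → bedizrakd) add the prefix be-.
The other patterns: stems whose second-to-last letter is 't' add -ish; stems whose second-to-last letter is 'p' or 'r' insert -ez- after the first vowel.
So titokn → betitokn.

betitokn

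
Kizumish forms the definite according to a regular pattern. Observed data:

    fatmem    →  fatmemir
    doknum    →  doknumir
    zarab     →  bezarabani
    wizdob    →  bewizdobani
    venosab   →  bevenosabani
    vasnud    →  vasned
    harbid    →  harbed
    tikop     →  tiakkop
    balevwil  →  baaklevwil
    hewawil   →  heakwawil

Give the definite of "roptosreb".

doknum and vasnud both have last vowel 'u' yet inflect differently (doknumir, vasned), so the last vowel is not what conditions the rule; the final letter is.
"roptosreb" ends in -b. The stems ending in -b (zarab → bezarabani, wizdob → bewizdobani, venosab → bevenosabani) add be- … -ani around the stem.
So roptosreb → beroptosrebani.

beroptosrebani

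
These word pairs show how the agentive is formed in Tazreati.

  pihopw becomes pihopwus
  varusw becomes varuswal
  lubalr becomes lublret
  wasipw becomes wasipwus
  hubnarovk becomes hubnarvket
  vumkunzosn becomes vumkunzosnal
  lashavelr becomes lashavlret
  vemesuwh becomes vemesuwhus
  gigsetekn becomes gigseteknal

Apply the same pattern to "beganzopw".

beganzopwus

varusw and wasipw both end in -w yet inflect differently (varuswal, wasipwus), so the final letter is not what conditions the rule; the second-to-last letter is.
"beganzopw" has second-to-last letter 'p'. The stems whose second-to-last letter is 'p' (wasipw → wasipwus, pihopw → pihopwus) add -us.
So beganzopw → beganzopwus.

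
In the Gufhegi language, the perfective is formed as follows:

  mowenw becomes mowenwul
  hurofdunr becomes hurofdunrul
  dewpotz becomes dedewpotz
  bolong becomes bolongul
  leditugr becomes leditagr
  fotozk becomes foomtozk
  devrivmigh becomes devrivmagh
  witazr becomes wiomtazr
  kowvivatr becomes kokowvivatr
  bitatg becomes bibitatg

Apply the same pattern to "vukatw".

vuvukatw

bolong and bitatg both end in -g yet inflect differently (bolongul, bibitatg), so the final letter is not what conditions the rule; the second-to-last letter is.
"vukatw" has second-to-last letter 't'. The stems whose second-to-last letter is 't' (dewpotz → dedewpotz, bitatg → bibitatg, kowvivatr → kokowvivatr) repeat the first consonant+vowel as a prefix.
So vukatw → vuvukatw.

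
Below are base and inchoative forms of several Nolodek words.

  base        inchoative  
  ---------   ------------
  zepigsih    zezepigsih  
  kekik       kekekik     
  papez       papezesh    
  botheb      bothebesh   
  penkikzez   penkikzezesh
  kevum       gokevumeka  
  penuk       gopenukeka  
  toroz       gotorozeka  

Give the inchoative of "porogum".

goporogumeka

"porogum" has last vowel 'u'. The stems whose last vowel is 'u' (kevum → gokevumeka, penuk → gopenukeka) add go- … -eka around the stem.
So porogum → goporogumeka.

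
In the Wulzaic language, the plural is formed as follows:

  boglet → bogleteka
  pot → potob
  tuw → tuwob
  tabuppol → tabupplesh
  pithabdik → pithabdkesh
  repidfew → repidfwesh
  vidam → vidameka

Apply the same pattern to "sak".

sakob

pot and boglet both end in -t yet inflect differently (potob, bogleteka), so the final letter is not what conditions the rule; the number of vowels is.
"sak" has 1 vowel. The stems with 1 vowel (tuw → tuwob, pot → potob) add -ob.
So sak → sakob.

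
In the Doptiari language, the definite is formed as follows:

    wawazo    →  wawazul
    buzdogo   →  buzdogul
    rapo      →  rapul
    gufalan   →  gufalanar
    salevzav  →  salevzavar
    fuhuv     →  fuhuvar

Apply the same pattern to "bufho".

"bufho" ends in -o. The stems ending in -o (wawazo → wawazul, buzdogo → buzdogul, rapo → rapul) drop the final letter and add -ul.
So bufho → bufhul.

bufhul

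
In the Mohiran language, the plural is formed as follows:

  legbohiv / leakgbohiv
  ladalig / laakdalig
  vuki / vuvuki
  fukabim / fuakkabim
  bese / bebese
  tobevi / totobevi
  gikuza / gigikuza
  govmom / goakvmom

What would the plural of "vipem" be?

viakpem

legbohiv and vuki both have last vowel 'i' yet inflect differently (leakgbohiv, vuvuki), so the last vowel is not what conditions the rule; whether the stem ends in a vowel or a consonant is.
"vipem" ends in a consonant. The stems ending in a consonant (legbohiv → leakgbohiv, govmom → goakvmom, fukabim → fuakkabim) insert -ak- after the first vowel.
So vipem → viakpem.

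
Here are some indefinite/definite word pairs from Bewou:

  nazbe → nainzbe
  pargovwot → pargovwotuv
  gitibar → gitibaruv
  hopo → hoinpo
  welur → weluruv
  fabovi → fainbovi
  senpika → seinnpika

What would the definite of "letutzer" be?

letutzeruv

hopo and pargovwot both have last vowel 'o' yet inflect differently (hoinpo, pargovwotuv), so the last vowel is not what conditions the rule; whether the stem ends in a vowel or a consonant is.
"letutzer" ends in a consonant. The stems ending in a consonant (pargovwot → pargovwotuv, welur → weluruv, gitibar → gitibaruv) add -uv.
So letutzer → letutzeruv.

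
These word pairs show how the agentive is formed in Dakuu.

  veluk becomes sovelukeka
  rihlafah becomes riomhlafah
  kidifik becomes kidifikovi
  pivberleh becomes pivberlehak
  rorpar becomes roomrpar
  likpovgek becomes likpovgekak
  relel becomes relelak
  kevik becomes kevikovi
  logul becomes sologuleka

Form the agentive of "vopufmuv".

sovopufmuveka

kidifik and veluk both end in -k yet inflect differently (kidifikovi, sovelukeka), so the final letter is not what conditions the rule; the last vowel is.
"vopufmuv" has last vowel 'u'. The stems whose last vowel is 'u' (veluk → sovelukeka, logul → sologuleka) add so- … -eka around the stem.
The other patterns: stems whose last vowel is 'i' add -ovi; stems whose last vowel is 'e' add -ak; stems whose last vowel is 'a' insert -om- after the first vowel.
So vopufmuv → sovopufmuveka.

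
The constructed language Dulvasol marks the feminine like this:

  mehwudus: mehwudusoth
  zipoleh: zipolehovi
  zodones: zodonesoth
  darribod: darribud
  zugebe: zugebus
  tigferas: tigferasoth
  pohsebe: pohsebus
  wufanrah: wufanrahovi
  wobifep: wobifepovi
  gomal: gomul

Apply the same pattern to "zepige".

"zepige" ends in -e. The stems ending in -e (zugebe → zugebus, pohsebe → pohsebus) drop the final letter and add -us.
So zepige → zepigus.

zepigus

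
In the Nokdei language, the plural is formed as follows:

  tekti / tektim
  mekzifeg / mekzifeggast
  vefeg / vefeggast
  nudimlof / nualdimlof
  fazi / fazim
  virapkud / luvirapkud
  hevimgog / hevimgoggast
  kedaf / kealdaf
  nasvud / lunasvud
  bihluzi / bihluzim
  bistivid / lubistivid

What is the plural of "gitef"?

"gitef" ends in -f. The stems ending in -f (kedaf → kealdaf, nudimlof → nualdimlof) insert -al- after the first vowel.
The other patterns: stems ending in -d add the prefix lu-; stems ending in -g double the final consonant and add -ast; stems ending in -i drop the final letter and add -im.
So gitef → gialtef.

gialtef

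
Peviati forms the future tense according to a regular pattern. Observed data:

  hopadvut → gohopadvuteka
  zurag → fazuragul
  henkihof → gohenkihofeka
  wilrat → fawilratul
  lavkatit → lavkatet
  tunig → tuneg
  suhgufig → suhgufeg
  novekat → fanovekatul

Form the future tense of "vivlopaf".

favivlopaful

zurag and suhgufig both end in -g yet inflect differently (fazuragul, suhgufeg), so the final letter is not what conditions the rule; the last vowel is.
"vivlopaf" has last vowel 'a'. The stems whose last vowel is 'a' (novekat → fanovekatul, wilrat → fawilratul, zurag → fazuragul) add fa- … -ul around the stem.
So vivlopaf → favivlopaful.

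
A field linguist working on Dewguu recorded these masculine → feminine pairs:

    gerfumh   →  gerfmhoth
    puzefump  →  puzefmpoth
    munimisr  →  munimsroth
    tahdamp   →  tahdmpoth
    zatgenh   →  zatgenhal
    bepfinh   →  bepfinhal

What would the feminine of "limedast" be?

"limedast" has second-to-last letter 's'. The one such stem in the data (munimisr → munimsroth) deletes the last vowel and adds -oth (as do gerfumh, puzefump), so the same rule applies.
So limedast → limedstoth.

limedstoth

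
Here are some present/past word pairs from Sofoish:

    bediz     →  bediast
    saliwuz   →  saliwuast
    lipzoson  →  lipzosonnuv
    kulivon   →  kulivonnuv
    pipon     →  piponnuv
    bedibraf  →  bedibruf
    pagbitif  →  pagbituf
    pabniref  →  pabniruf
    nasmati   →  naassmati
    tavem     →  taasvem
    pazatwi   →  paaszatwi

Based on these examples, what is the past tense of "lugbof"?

lugbuf

bediz and pagbitif both have last vowel 'i' yet inflect differently (bediast, pagbituf), so the last vowel is not what conditions the rule; the final letter is.
"lugbof" ends in -f. The stems ending in -f (bedibraf → bedibruf, pagbitif → pagbituf, pabniref → pabniruf) change the last vowel to 'u'.
The other patterns: stems ending in -z drop the final letter and add -ast; stems ending in -n double the final consonant and add -uv; stems ending in -i or -m insert -as- after the first vowel.
So lugbof → lugbuf.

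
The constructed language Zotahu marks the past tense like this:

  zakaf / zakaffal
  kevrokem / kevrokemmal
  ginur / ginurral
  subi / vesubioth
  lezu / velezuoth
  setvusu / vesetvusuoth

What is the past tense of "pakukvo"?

vepakukvooth

"pakukvo" ends in a vowel. The stems ending in a vowel (subi → vesubioth, lezu → velezuoth, setvusu → vesetvusuoth) add ve- … -oth around the stem.
The other pattern: stems ending in a consonant double the final consonant and add -al.
So pakukvo → vepakukvooth.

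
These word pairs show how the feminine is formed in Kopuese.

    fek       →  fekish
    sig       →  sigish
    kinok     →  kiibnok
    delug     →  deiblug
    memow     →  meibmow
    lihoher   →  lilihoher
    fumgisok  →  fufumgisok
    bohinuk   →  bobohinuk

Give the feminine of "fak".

fek and kinok both end in -k yet inflect differently (fekish, kiibnok), so the final letter is not what conditions the rule; the number of vowels is.
"fak" has 1 vowel. The stems with 1 vowel (fek → fekish, sig → sigish) add -ish.
The other patterns: stems with 2 vowels insert -ib- after the first vowel; stems with 3 vowels repeat the first consonant+vowel as a prefix.
So fak → fakish.

fakish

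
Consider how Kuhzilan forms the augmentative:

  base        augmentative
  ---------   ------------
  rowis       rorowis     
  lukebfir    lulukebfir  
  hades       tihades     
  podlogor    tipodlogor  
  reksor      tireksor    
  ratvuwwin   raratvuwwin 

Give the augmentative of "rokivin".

lukebfir and reksor both end in -r yet inflect differently (lulukebfir, tireksor), so the final letter is not what conditions the rule; the last vowel is.
"rokivin" has last vowel 'i'. The stems whose last vowel is 'i' (ratvuwwin → raratvuwwin, rowis → rorowis, lukebfir → lulukebfir) repeat the first consonant+vowel as a prefix.
So rokivin → rorokivin.

rorokivin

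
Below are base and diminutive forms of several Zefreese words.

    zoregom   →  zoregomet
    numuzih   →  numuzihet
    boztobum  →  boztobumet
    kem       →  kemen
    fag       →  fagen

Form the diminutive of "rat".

raten

kem and zoregom both end in -m yet inflect differently (kemen, zoregomet), so the final letter is not what conditions the rule; the number of vowels is.
"rat" has 1 vowel. The stems with 1 vowel (fag → fagen, kem → kemen) add -en.
So rat → raten.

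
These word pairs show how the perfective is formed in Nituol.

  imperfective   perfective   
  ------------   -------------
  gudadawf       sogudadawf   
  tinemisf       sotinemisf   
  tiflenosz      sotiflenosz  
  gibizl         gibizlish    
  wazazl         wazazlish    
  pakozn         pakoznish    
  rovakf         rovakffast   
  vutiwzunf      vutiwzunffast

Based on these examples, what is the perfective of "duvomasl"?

soduvomasl

gudadawf and rovakf both end in -f yet inflect differently (sogudadawf, rovakffast), so the final letter is not what conditions the rule; the second-to-last letter is.
"duvomasl" has second-to-last letter 's'. The stems whose second-to-last letter is 's' (tinemisf → sotinemisf, tiflenosz → sotiflenosz) add the prefix so-.
So duvomasl → soduvomasl.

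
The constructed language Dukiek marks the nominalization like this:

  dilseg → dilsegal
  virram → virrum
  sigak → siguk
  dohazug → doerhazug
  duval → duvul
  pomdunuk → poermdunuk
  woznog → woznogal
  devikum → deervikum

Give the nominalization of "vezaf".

"vezaf" has last vowel 'a'. The stems whose last vowel is 'a' (virram → virrum, sigak → siguk, duval → duvul) change the last vowel to 'u'.
So vezaf → vezuf.

vezuf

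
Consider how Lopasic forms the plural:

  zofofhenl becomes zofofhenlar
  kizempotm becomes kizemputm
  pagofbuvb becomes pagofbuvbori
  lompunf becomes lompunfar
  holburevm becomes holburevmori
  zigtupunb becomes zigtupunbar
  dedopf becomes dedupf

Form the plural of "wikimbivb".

zigtupunb and pagofbuvb both end in -b yet inflect differently (zigtupunbar, pagofbuvbori), so the final letter is not what conditions the rule; the second-to-last letter is.
"wikimbivb" has second-to-last letter 'v'. The stems whose second-to-last letter is 'v' (pagofbuvb → pagofbuvbori, holburevm → holburevmori) add -ori.
So wikimbivb → wikimbivbori.

wikimbivbori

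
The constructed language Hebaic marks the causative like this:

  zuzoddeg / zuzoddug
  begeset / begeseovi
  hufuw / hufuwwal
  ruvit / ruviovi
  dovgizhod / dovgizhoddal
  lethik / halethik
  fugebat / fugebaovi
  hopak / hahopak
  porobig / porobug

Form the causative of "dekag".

"dekag" ends in -g. The stems ending in -g (zuzoddeg → zuzoddug, porobig → porobug) change the last vowel to 'u'.
The other patterns: stems ending in -k add the prefix ha-; stems ending in -t drop the final letter and add -ovi; stems ending in -d or -w double the final consonant and add -al.
So dekag → dekug.

dekug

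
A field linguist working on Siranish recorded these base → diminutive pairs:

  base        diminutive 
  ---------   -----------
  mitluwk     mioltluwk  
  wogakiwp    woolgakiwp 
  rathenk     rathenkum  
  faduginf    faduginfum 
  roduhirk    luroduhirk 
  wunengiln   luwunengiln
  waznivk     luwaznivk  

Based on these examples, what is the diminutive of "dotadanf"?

mitluwk and rathenk both end in -k yet inflect differently (mioltluwk, rathenkum), so the final letter is not what conditions the rule; the second-to-last letter is.
"dotadanf" has second-to-last letter 'n'. The stems whose second-to-last letter is 'n' (rathenk → rathenkum, faduginf → faduginfum) add -um.
The other patterns: stems whose second-to-last letter is 'w' insert -ol- after the first vowel; stems whose second-to-last letter is 'l', 'r' or 'v' add the prefix lu-.
So dotadanf → dotadanfum.

dotadanfum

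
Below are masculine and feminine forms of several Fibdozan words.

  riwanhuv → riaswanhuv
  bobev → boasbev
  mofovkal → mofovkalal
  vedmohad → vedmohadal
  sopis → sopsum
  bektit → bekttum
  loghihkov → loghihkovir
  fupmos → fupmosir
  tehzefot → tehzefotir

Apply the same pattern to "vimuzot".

riwanhuv and loghihkov both end in -v yet inflect differently (riaswanhuv, loghihkovir), so the final letter is not what conditions the rule; the last vowel is.
"vimuzot" has last vowel 'o'. The stems whose last vowel is 'o' (loghihkov → loghihkovir, fupmos → fupmosir, tehzefot → tehzefotir) add -ir.
The other patterns: stems whose last vowel is 'e' or 'u' insert -as- after the first vowel; stems whose last vowel is 'a' add -al; stems whose last vowel is 'i' delete the last vowel and add -um.
So vimuzot → vimuzotir.

vimuzotir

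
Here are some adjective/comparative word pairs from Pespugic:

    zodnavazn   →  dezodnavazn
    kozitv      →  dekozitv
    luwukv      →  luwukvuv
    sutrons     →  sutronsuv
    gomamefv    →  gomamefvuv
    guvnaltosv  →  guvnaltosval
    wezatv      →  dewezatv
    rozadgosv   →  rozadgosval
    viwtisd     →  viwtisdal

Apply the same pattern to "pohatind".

pohatinduv

"pohatind" has second-to-last letter 'n'. The one such stem in the data (sutrons → sutronsuv) adds -uv, so the same rule applies.
So pohatind → pohatinduv.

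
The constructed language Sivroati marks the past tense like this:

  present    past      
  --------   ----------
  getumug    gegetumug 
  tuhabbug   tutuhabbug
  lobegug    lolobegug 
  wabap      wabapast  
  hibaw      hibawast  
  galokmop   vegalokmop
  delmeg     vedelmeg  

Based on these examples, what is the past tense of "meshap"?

meshapast

wabap and galokmop both end in -p yet inflect differently (wabapast, vegalokmop), so the final letter is not what conditions the rule; the last vowel is.
"meshap" has last vowel 'a'. The stems whose last vowel is 'a' (wabap → wabapast, hibaw → hibawast) add -ast.
The other patterns: stems whose last vowel is 'u' repeat the first consonant+vowel as a prefix; stems whose last vowel is 'e' or 'o' add the prefix ve-.
So meshap → meshapast.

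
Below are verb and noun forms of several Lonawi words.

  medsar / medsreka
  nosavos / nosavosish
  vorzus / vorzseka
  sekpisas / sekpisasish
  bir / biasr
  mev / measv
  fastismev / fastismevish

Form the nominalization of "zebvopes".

"zebvopes" has 3 vowels. The stems with 3 vowels (fastismev → fastismevish, nosavos → nosavosish, sekpisas → sekpisasish) add -ish.
So zebvopes → zebvopesish.

zebvopesish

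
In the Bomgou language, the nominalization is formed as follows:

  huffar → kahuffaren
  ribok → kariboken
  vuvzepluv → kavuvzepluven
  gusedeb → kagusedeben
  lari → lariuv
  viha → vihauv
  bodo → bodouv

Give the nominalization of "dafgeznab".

huffar and viha both have last vowel 'a' yet inflect differently (kahuffaren, vihauv), so the last vowel is not what conditions the rule; whether the stem ends in a vowel or a consonant is.
"dafgeznab" ends in a consonant. The stems ending in a consonant (huffar → kahuffaren, ribok → kariboken, vuvzepluv → kavuvzepluven) add ka- … -en around the stem.
The other pattern: stems ending in a vowel add -uv.
So dafgeznab → kadafgeznaben.

kadafgeznaben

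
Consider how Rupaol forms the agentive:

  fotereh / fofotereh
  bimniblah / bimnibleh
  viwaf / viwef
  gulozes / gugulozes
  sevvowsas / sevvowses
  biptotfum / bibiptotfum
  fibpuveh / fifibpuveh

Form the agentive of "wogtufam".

wogtufem

bimniblah and fibpuveh both end in -h yet inflect differently (bimnibleh, fifibpuveh), so the final letter is not what conditions the rule; the last vowel is.
"wogtufam" has last vowel 'a'. The stems whose last vowel is 'a' (viwaf → viwef, sevvowsas → sevvowses, bimniblah → bimnibleh) change the last vowel to 'e'.
The other pattern: stems whose last vowel is 'e' or 'u' repeat the first consonant+vowel as a prefix.
So wogtufam → wogtufem.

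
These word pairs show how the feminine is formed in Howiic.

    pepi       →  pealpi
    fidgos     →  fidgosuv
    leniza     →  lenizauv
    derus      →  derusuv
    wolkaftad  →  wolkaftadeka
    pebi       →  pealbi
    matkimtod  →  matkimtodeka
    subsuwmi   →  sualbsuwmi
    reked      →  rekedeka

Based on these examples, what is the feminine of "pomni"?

wolkaftad and leniza both have last vowel 'a' yet inflect differently (wolkaftadeka, lenizauv), so the last vowel is not what conditions the rule; the final letter is.
"pomni" ends in -i. The stems ending in -i (subsuwmi → sualbsuwmi, pepi → pealpi, pebi → pealbi) insert -al- after the first vowel.
So pomni → poalmni.

poalmni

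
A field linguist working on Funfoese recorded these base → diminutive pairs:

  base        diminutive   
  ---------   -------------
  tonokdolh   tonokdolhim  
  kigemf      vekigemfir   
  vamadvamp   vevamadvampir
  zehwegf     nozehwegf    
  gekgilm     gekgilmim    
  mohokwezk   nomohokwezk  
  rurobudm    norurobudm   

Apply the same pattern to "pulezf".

gekgilm and rurobudm both end in -m yet inflect differently (gekgilmim, norurobudm), so the final letter is not what conditions the rule; the second-to-last letter is.
"pulezf" has second-to-last letter 'z'. The one such stem in the data (mohokwezk → nomohokwezk) adds the prefix no-, so the same rule applies.
The other patterns: stems whose second-to-last letter is 'l' add -im; stems whose second-to-last letter is 'm' add ve- … -ir around the stem.
So pulezf → nopulezf.

nopulezf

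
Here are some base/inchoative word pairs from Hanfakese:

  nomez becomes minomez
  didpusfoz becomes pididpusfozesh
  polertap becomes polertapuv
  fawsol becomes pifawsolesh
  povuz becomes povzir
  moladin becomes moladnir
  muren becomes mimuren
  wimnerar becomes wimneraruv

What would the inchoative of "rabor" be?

piraboresh

"rabor" has last vowel 'o'. The stems whose last vowel is 'o' (fawsol → pifawsolesh, didpusfoz → pididpusfozesh) add pi- … -esh around the stem.
So rabor → piraboresh.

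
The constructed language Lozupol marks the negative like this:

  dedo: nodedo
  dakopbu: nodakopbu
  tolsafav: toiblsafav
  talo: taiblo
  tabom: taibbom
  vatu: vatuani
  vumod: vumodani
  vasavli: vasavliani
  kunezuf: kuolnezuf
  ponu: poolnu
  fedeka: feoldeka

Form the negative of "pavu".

paolvu

"pavu" begins with p-. The one such stem in the data (ponu → poolnu) inserts -ol- after the first vowel (as do kunezuf, fedeka), so the same rule applies.
The other patterns: stems beginning with d- add the prefix no-; stems beginning with t- insert -ib- after the first vowel; stems beginning with v- add -ani.
So pavu → paolvu.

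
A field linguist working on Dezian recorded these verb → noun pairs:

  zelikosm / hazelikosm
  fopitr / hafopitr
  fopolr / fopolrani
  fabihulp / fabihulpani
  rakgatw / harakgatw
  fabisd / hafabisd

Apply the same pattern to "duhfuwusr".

haduhfuwusr

fopolr and fopitr both end in -r yet inflect differently (fopolrani, hafopitr), so the final letter is not what conditions the rule; the second-to-last letter is.
"duhfuwusr" has second-to-last letter 's'. The stems whose second-to-last letter is 's' (fabisd → hafabisd, zelikosm → hazelikosm) add the prefix ha-.
The other pattern: stems whose second-to-last letter is 'l' add -ani.
So duhfuwusr → haduhfuwusr.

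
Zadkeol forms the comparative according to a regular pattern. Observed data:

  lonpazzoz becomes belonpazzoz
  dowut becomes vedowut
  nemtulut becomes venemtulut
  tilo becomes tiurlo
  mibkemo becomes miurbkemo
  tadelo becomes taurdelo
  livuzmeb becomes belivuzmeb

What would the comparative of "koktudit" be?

vekoktudit

"koktudit" ends in -t. The stems ending in -t (dowut → vedowut, nemtulut → venemtulut) add the prefix ve-.
The other patterns: stems ending in -o insert -ur- after the first vowel; stems ending in -b or -z add the prefix be-.
So koktudit → vekoktudit.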